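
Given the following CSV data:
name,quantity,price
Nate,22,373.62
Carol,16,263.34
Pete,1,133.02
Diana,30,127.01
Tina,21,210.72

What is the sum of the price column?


Values in 'price' column:
  Row 1: 373.62
  Row 2: 263.34
  Row 3: 133.02
  Row 4: 127.01
  Row 5: 210.72
Sum = 373.62 + 263.34 + 133.02 + 127.01 + 210.72 = 1107.71

ANSWER: 1107.71


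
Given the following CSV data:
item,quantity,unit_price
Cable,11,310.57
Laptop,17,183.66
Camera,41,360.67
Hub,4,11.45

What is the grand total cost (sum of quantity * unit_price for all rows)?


Computing row totals:
  Cable: 11 * 310.57 = 3416.27
  Laptop: 17 * 183.66 = 3122.22
  Camera: 41 * 360.67 = 14787.47
  Hub: 4 * 11.45 = 45.8
Grand total = 3416.27 + 3122.22 + 14787.47 + 45.8 = 21371.76

ANSWER: 21371.76


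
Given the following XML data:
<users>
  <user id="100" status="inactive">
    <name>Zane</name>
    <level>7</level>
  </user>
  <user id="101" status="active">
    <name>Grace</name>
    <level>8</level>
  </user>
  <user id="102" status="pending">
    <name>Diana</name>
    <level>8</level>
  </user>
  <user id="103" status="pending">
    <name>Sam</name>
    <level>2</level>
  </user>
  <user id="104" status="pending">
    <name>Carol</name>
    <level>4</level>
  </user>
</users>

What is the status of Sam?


Finding user with name = Sam
user id="103" status="pending"

ANSWER: pending


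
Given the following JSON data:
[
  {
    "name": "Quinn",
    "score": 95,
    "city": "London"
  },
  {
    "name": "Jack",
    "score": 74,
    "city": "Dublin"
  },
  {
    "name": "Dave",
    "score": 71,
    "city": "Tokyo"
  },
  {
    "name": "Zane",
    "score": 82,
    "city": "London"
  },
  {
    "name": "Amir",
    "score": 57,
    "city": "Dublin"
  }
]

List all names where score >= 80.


Filtering records where score >= 80:
  Quinn (score=95) -> YES
  Jack (score=74) -> no
  Dave (score=71) -> no
  Zane (score=82) -> YES
  Amir (score=57) -> no


ANSWER: Quinn, Zane


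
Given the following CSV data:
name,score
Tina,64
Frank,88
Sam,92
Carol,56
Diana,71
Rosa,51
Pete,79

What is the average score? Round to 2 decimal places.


Scores: 64, 88, 92, 56, 71, 51, 79
Sum = 501
Count = 7
Average = 501 / 7 = 71.57

ANSWER: 71.57


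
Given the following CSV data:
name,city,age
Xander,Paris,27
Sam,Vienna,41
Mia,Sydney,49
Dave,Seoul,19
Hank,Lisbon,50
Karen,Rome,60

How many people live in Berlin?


Scanning city column for 'Berlin':
Total matches: 0

ANSWER: 0


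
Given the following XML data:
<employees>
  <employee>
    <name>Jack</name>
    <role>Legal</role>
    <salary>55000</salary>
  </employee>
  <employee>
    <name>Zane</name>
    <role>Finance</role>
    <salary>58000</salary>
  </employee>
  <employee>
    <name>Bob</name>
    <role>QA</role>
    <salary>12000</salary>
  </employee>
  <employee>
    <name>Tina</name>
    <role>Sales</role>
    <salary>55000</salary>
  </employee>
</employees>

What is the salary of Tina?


Searching for <employee> with <name>Tina</name>
Found at position 4
<salary>55000</salary>

ANSWER: 55000


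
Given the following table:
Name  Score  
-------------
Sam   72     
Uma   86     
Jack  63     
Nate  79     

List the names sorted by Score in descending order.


Sorting by Score (descending):
  Uma: 86
  Nate: 79
  Sam: 72
  Jack: 63


ANSWER: Uma, Nate, Sam, Jack


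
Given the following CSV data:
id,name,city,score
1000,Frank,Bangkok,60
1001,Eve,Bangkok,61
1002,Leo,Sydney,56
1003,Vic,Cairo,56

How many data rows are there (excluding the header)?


Counting rows (excluding header):
Header: id,name,city,score
Data rows: 4

ANSWER: 4


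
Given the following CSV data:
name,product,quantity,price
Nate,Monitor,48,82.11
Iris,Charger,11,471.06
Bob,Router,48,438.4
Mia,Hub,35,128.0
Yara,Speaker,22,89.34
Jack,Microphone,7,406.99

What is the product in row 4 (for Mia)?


Row 4: Mia
Column 'product' = Hub

ANSWER: Hub


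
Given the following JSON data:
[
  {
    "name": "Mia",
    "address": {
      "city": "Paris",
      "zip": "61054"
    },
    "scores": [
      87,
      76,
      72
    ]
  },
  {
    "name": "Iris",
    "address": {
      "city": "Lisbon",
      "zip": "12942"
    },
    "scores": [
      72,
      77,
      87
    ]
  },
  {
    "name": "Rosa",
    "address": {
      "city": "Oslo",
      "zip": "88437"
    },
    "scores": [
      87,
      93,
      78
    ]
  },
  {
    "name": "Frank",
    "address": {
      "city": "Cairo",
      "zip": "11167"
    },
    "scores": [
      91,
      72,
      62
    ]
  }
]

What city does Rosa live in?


Path: records[2].address.city
Value: Oslo

ANSWER: Oslo


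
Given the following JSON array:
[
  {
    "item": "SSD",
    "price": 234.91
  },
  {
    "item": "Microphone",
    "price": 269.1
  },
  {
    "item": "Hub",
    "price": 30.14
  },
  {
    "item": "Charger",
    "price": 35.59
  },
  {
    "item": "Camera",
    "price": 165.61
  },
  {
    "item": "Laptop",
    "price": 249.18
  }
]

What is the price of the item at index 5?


Array index 5 -> Laptop
price = 249.18

ANSWER: 249.18


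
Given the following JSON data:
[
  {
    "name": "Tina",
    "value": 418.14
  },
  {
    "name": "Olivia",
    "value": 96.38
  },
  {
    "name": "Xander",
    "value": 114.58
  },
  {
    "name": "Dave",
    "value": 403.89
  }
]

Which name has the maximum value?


Comparing values:
  Tina: 418.14
  Olivia: 96.38
  Xander: 114.58
  Dave: 403.89
Maximum: Tina (418.14)

ANSWER: Tina


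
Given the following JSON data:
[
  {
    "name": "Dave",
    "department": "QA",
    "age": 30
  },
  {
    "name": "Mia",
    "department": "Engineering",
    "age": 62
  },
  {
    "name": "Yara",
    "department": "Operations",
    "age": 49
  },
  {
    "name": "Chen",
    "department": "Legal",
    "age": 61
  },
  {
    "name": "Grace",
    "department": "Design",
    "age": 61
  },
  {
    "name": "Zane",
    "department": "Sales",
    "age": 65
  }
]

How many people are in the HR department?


Scanning records for department = HR
  No matches found
Count: 0

ANSWER: 0


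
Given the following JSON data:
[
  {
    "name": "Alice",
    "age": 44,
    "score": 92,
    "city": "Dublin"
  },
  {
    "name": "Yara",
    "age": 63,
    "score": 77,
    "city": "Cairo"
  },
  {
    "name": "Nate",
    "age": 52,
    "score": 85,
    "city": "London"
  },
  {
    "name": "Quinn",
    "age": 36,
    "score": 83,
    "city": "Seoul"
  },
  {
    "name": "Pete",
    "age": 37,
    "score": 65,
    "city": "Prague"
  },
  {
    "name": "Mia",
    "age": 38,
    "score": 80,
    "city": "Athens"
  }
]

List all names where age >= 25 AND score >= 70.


Checking both conditions:
  Alice (age=44, score=92) -> YES
  Yara (age=63, score=77) -> YES
  Nate (age=52, score=85) -> YES
  Quinn (age=36, score=83) -> YES
  Pete (age=37, score=65) -> no
  Mia (age=38, score=80) -> YES


ANSWER: Alice, Yara, Nate, Quinn, Mia


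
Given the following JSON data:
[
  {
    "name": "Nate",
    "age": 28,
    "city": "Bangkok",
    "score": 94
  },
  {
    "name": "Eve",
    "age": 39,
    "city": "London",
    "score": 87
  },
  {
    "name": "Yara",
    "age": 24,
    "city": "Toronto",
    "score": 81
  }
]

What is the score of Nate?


Looking up record where name = Nate
Record index: 0
Field 'score' = 94

ANSWER: 94


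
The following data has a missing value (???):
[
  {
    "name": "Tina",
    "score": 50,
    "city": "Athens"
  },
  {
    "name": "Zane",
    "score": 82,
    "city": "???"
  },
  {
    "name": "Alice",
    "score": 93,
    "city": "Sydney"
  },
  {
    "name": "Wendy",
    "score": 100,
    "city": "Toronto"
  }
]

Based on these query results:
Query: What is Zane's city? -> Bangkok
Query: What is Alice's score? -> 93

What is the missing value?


The missing value is Zane's city
From query: Zane's city = Bangkok

ANSWER: Bangkok


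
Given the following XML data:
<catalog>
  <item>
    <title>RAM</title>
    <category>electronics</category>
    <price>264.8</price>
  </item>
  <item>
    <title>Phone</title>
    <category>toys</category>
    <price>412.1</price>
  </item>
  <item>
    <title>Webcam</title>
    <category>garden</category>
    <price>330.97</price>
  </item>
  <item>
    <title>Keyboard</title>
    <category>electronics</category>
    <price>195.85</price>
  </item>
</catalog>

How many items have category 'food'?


Scanning <item> elements for <category>food</category>:
Count: 0

ANSWER: 0


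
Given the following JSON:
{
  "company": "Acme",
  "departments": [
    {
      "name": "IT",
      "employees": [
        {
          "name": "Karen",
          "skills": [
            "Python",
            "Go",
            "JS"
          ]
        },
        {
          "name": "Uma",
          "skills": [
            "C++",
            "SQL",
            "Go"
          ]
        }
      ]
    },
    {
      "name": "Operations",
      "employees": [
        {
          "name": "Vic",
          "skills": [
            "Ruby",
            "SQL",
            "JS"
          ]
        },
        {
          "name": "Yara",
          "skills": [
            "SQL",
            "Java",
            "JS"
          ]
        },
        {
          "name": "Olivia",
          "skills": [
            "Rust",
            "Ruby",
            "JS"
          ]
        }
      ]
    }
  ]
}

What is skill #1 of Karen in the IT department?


Path: departments[0].employees[0].skills[0]
Value: Python

ANSWER: Python


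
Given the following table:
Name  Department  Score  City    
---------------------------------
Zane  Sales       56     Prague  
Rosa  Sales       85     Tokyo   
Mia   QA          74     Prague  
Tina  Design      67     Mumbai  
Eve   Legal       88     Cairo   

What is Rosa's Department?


Row 2: Rosa
Department = Sales

ANSWER: Sales


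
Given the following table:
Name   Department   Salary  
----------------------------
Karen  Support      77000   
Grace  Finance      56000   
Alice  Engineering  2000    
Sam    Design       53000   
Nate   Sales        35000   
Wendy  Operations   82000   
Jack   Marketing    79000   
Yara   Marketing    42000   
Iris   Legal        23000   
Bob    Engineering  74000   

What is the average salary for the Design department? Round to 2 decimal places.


Design department members:
  Sam: 53000
Sum = 53000
Count = 1
Average = 53000 / 1 = 53000.00

ANSWER: 53000.00


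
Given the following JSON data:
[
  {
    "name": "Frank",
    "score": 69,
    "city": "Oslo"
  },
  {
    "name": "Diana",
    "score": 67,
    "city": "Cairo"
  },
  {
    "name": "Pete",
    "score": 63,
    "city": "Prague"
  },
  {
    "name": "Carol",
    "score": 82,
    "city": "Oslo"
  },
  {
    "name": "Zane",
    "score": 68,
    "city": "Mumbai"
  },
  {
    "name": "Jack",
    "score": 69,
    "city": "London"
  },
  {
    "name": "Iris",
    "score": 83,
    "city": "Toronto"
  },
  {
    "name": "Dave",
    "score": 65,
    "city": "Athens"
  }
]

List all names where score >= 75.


Filtering records where score >= 75:
  Frank (score=69) -> no
  Diana (score=67) -> no
  Pete (score=63) -> no
  Carol (score=82) -> YES
  Zane (score=68) -> no
  Jack (score=69) -> no
  Iris (score=83) -> YES
  Dave (score=65) -> no


ANSWER: Carol, Iris


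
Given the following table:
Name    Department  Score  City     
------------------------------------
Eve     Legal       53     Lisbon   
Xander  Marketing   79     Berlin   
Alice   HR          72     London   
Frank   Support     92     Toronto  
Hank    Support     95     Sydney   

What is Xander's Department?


Row 2: Xander
Department = Marketing

ANSWER: Marketing


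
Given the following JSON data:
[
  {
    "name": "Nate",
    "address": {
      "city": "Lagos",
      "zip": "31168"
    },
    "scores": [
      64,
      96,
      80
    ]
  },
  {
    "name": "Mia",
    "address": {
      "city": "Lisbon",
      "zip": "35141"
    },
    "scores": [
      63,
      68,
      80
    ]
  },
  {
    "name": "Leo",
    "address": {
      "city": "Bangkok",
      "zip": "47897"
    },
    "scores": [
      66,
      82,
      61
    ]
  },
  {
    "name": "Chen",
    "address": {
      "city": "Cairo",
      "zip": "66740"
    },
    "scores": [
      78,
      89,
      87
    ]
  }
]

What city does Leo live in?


Path: records[2].address.city
Value: Bangkok

ANSWER: Bangkok


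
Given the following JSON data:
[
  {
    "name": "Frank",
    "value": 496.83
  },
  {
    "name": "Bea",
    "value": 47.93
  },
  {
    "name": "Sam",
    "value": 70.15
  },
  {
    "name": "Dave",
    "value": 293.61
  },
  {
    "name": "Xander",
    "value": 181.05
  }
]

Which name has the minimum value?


Comparing values:
  Frank: 496.83
  Bea: 47.93
  Sam: 70.15
  Dave: 293.61
  Xander: 181.05
Minimum: Bea (47.93)

ANSWER: Bea


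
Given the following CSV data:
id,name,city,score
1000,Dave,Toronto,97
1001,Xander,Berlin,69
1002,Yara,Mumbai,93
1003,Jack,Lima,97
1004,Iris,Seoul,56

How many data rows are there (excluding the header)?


Counting rows (excluding header):
Header: id,name,city,score
Data rows: 5

ANSWER: 5


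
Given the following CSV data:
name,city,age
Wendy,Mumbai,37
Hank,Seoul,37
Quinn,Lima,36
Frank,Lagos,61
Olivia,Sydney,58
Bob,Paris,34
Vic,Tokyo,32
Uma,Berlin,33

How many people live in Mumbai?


Scanning city column for 'Mumbai':
  Row 1: Wendy -> MATCH
Total matches: 1

ANSWER: 1


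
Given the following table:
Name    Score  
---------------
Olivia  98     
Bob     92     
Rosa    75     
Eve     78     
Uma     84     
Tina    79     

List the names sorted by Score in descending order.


Sorting by Score (descending):
  Olivia: 98
  Bob: 92
  Uma: 84
  Tina: 79
  Eve: 78
  Rosa: 75


ANSWER: Olivia, Bob, Uma, Tina, Eve, Rosa


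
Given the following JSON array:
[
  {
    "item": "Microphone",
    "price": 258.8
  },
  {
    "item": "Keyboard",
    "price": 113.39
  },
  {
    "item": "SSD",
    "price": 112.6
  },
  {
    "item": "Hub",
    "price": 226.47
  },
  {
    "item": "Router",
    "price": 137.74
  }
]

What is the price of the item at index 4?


Array index 4 -> Router
price = 137.74

ANSWER: 137.74


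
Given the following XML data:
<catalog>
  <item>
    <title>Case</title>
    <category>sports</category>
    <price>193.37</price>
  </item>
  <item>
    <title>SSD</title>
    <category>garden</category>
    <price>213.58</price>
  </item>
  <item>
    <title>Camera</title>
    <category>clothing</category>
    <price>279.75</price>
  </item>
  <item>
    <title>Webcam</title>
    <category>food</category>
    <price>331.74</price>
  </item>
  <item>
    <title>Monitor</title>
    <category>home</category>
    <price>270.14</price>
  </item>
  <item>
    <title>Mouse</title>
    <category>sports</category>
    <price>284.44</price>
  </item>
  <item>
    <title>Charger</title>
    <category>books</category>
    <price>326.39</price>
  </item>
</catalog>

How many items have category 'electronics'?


Scanning <item> elements for <category>electronics</category>:
Count: 0

ANSWER: 0


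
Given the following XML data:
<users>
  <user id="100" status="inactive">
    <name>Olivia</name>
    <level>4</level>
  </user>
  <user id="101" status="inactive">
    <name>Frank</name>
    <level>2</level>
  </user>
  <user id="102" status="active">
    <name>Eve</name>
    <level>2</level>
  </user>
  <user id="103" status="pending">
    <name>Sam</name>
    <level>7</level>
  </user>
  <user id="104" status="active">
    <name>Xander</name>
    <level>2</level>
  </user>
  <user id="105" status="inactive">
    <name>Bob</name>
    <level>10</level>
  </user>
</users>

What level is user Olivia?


Finding user: Olivia
<level>4</level>

ANSWER: 4


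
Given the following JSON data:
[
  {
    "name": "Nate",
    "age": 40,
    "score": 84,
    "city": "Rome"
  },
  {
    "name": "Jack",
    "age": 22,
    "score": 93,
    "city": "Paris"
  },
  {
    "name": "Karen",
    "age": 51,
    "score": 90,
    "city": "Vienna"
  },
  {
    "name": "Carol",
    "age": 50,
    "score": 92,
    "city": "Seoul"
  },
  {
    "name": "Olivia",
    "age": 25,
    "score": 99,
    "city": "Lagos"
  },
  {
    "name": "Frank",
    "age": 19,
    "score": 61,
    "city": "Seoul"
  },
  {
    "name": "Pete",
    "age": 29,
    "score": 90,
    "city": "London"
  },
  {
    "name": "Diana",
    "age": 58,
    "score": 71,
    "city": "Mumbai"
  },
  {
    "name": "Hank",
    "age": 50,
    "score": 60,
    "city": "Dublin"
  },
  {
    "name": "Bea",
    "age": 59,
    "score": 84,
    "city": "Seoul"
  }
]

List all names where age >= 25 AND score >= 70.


Checking both conditions:
  Nate (age=40, score=84) -> YES
  Jack (age=22, score=93) -> no
  Karen (age=51, score=90) -> YES
  Carol (age=50, score=92) -> YES
  Olivia (age=25, score=99) -> YES
  Frank (age=19, score=61) -> no
  Pete (age=29, score=90) -> YES
  Diana (age=58, score=71) -> YES
  Hank (age=50, score=60) -> no
  Bea (age=59, score=84) -> YES


ANSWER: Nate, Karen, Carol, Olivia, Pete, Diana, Bea


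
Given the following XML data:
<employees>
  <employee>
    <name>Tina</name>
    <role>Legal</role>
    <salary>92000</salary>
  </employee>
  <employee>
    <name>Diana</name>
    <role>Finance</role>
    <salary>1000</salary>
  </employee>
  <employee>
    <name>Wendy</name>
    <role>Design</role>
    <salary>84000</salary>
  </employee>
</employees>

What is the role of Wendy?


Searching for <employee> with <name>Wendy</name>
Found at position 3
<role>Design</role>

ANSWER: Design


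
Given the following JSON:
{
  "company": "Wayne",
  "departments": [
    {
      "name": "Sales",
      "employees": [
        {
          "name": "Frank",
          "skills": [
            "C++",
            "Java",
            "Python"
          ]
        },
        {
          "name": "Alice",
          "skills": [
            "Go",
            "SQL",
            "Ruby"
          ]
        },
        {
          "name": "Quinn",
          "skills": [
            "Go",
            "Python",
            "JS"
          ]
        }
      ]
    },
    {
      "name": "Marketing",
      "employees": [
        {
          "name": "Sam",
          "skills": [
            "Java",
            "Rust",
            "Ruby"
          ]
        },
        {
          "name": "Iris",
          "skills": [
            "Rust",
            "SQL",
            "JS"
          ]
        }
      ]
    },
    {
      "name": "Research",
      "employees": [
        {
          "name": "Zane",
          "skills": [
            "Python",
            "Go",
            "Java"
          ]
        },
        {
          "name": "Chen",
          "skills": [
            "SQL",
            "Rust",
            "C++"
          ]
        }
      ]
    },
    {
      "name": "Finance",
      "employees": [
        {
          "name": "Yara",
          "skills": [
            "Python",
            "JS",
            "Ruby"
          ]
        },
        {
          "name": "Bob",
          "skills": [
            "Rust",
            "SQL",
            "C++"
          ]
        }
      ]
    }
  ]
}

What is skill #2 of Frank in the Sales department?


Path: departments[0].employees[0].skills[1]
Value: Java

ANSWER: Java


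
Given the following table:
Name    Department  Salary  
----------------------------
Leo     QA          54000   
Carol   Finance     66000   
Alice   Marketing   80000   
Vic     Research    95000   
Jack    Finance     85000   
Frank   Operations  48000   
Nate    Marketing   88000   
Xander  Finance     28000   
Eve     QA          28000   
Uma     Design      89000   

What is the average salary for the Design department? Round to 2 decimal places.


Design department members:
  Uma: 89000
Sum = 89000
Count = 1
Average = 89000 / 1 = 89000.00

ANSWER: 89000.00


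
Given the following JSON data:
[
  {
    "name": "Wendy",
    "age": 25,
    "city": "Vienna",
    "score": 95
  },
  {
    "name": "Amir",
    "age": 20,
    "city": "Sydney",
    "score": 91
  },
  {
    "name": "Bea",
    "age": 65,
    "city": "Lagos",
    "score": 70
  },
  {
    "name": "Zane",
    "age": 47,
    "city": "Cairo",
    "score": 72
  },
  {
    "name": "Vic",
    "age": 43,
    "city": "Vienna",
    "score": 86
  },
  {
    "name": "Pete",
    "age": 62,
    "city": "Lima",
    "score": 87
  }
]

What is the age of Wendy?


Looking up record where name = Wendy
Record index: 0
Field 'age' = 25

ANSWER: 25


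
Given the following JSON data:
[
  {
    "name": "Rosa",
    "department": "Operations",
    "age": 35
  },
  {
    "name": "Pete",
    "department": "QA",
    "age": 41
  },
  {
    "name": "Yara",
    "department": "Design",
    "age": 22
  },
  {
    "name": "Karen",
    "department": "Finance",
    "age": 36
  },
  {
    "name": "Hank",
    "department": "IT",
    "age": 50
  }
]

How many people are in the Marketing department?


Scanning records for department = Marketing
  No matches found
Count: 0

ANSWER: 0


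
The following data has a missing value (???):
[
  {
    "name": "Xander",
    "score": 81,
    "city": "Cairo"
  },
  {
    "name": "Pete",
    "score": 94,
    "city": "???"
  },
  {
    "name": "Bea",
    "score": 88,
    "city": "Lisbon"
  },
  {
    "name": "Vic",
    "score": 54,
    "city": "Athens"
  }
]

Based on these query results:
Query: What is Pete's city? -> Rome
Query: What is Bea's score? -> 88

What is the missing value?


The missing value is Pete's city
From query: Pete's city = Rome

ANSWER: Rome


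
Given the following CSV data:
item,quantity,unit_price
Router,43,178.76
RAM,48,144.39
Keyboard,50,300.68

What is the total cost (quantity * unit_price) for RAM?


Row: RAM
quantity = 48
unit_price = 144.39
total = 48 * 144.39 = 6930.72

ANSWER: 6930.72


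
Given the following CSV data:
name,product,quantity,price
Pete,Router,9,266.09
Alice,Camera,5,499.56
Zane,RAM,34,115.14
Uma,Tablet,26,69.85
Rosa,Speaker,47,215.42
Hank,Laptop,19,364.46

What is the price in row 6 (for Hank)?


Row 6: Hank
Column 'price' = 364.46

ANSWER: 364.46


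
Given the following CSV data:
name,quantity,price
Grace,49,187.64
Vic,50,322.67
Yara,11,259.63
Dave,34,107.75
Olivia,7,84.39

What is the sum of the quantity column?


Values in 'quantity' column:
  Row 1: 49
  Row 2: 50
  Row 3: 11
  Row 4: 34
  Row 5: 7
Sum = 49 + 50 + 11 + 34 + 7 = 151

ANSWER: 151


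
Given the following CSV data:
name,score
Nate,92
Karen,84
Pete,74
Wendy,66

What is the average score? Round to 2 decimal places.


Scores: 92, 84, 74, 66
Sum = 316
Count = 4
Average = 316 / 4 = 79.00

ANSWER: 79.00


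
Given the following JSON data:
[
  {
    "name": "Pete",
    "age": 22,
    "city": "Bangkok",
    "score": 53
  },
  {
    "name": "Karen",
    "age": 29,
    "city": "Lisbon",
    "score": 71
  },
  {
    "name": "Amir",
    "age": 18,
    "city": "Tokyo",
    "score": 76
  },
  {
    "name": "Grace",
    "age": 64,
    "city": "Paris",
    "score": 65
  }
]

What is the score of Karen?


Looking up record where name = Karen
Record index: 1
Field 'score' = 71

ANSWER: 71


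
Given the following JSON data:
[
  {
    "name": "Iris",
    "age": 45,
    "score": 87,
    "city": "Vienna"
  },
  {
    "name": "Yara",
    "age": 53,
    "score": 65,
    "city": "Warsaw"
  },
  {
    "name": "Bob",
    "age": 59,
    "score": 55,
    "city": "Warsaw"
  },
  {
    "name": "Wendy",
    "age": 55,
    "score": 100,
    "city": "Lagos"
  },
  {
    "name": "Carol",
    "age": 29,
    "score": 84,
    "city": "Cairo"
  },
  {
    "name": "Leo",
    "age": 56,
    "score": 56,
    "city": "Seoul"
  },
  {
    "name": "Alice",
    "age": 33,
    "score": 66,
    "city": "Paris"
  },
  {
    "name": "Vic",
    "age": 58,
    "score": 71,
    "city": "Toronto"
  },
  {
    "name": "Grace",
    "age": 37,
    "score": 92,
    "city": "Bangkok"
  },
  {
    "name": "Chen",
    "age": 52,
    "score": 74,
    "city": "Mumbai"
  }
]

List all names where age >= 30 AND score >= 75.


Checking both conditions:
  Iris (age=45, score=87) -> YES
  Yara (age=53, score=65) -> no
  Bob (age=59, score=55) -> no
  Wendy (age=55, score=100) -> YES
  Carol (age=29, score=84) -> no
  Leo (age=56, score=56) -> no
  Alice (age=33, score=66) -> no
  Vic (age=58, score=71) -> no
  Grace (age=37, score=92) -> YES
  Chen (age=52, score=74) -> no


ANSWER: Iris, Wendy, Grace


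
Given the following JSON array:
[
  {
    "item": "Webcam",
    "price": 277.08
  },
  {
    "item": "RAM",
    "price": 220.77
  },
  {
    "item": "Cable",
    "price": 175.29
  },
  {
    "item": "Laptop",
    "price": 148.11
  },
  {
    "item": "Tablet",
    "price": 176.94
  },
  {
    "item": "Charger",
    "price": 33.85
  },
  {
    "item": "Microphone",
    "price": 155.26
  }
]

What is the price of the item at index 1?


Array index 1 -> RAM
price = 220.77

ANSWER: 220.77


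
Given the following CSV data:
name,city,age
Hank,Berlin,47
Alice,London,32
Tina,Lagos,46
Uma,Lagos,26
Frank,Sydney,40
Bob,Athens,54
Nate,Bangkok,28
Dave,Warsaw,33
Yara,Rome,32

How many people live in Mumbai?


Scanning city column for 'Mumbai':
Total matches: 0

ANSWER: 0


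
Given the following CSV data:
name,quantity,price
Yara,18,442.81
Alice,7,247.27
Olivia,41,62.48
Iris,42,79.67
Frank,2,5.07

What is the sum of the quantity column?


Values in 'quantity' column:
  Row 1: 18
  Row 2: 7
  Row 3: 41
  Row 4: 42
  Row 5: 2
Sum = 18 + 7 + 41 + 42 + 2 = 110

ANSWER: 110


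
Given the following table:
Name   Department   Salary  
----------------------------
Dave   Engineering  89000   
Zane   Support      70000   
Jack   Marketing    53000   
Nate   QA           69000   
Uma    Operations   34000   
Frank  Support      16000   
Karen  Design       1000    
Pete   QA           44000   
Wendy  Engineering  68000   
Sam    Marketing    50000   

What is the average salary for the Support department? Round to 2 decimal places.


Support department members:
  Zane: 70000
  Frank: 16000
Sum = 86000
Count = 2
Average = 86000 / 2 = 43000.00

ANSWER: 43000.00


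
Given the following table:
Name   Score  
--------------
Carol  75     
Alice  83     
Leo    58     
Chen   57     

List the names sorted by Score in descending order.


Sorting by Score (descending):
  Alice: 83
  Carol: 75
  Leo: 58
  Chen: 57


ANSWER: Alice, Carol, Leo, Chen


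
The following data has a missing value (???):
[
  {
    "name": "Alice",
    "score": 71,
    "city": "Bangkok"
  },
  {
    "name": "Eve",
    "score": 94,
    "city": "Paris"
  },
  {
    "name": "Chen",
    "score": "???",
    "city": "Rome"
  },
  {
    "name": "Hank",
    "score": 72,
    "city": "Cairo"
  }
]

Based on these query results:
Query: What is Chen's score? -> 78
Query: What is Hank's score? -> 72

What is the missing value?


The missing value is Chen's score
From query: Chen's score = 78

ANSWER: 78


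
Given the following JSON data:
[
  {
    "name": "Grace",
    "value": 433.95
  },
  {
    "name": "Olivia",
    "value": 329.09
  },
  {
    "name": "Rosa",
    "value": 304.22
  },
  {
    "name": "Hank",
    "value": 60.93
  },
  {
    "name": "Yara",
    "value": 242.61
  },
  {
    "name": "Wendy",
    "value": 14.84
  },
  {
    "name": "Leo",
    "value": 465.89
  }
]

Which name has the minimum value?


Comparing values:
  Grace: 433.95
  Olivia: 329.09
  Rosa: 304.22
  Hank: 60.93
  Yara: 242.61
  Wendy: 14.84
  Leo: 465.89
Minimum: Wendy (14.84)

ANSWER: Wendy


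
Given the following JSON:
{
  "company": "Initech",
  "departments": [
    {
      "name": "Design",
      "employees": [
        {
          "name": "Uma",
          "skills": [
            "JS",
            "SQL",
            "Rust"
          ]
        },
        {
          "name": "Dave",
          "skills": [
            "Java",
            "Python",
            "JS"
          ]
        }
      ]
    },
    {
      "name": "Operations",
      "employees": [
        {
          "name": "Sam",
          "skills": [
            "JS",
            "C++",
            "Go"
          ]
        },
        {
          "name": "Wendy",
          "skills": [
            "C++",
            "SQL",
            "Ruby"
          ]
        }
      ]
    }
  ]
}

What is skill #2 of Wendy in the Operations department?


Path: departments[1].employees[1].skills[1]
Value: SQL

ANSWER: SQL


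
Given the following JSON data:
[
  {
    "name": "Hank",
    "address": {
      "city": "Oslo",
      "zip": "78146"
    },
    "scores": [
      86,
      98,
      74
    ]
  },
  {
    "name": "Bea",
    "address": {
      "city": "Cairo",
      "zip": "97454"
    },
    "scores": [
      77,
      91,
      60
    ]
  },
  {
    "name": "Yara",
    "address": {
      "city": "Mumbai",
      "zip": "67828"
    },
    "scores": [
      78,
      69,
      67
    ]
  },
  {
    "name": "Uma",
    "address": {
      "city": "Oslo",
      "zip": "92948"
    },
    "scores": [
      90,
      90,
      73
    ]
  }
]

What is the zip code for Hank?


Path: records[0].address.zip
Value: 78146

ANSWER: 78146


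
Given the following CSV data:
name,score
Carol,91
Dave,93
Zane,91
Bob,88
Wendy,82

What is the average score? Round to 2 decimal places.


Scores: 91, 93, 91, 88, 82
Sum = 445
Count = 5
Average = 445 / 5 = 89.00

ANSWER: 89.00


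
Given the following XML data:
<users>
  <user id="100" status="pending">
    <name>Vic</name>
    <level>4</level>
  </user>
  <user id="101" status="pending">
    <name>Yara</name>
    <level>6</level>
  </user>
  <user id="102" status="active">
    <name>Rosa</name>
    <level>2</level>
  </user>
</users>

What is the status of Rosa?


Finding user with name = Rosa
user id="102" status="active"

ANSWER: active


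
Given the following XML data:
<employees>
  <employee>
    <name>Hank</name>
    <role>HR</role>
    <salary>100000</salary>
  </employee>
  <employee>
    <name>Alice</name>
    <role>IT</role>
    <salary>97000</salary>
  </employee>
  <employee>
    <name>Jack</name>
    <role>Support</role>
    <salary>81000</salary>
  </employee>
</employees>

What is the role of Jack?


Searching for <employee> with <name>Jack</name>
Found at position 3
<role>Support</role>

ANSWER: Support


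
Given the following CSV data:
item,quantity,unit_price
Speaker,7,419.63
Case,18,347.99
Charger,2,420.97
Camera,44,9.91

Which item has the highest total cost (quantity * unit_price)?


Computing row totals:
  Speaker: 2937.41
  Case: 6263.82
  Charger: 841.94
  Camera: 436.04
Maximum: Case (6263.82)

ANSWER: Case


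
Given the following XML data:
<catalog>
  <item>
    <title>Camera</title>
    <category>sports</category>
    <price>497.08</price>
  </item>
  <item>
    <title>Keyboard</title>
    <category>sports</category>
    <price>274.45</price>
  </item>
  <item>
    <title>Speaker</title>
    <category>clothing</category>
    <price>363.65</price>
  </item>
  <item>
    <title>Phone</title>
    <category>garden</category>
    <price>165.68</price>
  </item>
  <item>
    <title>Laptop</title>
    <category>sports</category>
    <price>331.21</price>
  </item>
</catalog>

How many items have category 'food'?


Scanning <item> elements for <category>food</category>:
Count: 0

ANSWER: 0


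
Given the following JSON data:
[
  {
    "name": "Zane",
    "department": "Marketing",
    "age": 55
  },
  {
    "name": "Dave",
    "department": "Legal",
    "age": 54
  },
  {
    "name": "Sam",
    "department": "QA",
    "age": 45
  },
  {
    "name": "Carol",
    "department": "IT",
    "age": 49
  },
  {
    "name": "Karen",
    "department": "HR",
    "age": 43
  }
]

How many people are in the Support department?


Scanning records for department = Support
  No matches found
Count: 0

ANSWER: 0


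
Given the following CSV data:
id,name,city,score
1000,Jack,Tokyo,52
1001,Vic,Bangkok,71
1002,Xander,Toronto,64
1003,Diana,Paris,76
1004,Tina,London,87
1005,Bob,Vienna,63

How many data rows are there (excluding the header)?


Counting rows (excluding header):
Header: id,name,city,score
Data rows: 6

ANSWER: 6


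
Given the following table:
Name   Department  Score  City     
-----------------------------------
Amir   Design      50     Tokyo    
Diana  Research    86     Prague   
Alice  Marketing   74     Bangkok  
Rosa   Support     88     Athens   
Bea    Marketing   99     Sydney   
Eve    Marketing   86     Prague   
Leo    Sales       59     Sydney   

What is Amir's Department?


Row 1: Amir
Department = Design

ANSWER: Design


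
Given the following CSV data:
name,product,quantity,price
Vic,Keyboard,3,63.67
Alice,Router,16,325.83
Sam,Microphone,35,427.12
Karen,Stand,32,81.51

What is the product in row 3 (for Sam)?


Row 3: Sam
Column 'product' = Microphone

ANSWER: Microphone


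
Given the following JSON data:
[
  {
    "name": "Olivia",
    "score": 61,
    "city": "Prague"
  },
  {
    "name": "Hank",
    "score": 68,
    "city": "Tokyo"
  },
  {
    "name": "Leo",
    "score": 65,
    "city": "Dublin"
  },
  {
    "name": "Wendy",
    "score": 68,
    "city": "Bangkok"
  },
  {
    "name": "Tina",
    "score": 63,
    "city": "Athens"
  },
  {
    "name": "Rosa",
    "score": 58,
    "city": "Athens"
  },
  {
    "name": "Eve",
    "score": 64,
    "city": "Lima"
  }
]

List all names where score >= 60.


Filtering records where score >= 60:
  Olivia (score=61) -> YES
  Hank (score=68) -> YES
  Leo (score=65) -> YES
  Wendy (score=68) -> YES
  Tina (score=63) -> YES
  Rosa (score=58) -> no
  Eve (score=64) -> YES


ANSWER: Olivia, Hank, Leo, Wendy, Tina, Eve


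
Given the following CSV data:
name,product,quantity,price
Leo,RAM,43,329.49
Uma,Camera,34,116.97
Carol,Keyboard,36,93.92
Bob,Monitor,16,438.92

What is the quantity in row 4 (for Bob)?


Row 4: Bob
Column 'quantity' = 16

ANSWER: 16


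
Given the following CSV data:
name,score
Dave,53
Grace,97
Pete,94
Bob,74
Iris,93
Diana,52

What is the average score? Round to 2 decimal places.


Scores: 53, 97, 94, 74, 93, 52
Sum = 463
Count = 6
Average = 463 / 6 = 77.17

ANSWER: 77.17


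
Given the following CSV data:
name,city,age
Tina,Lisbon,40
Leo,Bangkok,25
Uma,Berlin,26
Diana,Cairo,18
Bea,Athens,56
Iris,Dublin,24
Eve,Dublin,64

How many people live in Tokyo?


Scanning city column for 'Tokyo':
Total matches: 0

ANSWER: 0


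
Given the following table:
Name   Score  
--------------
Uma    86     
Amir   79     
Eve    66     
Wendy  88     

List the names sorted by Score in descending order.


Sorting by Score (descending):
  Wendy: 88
  Uma: 86
  Amir: 79
  Eve: 66


ANSWER: Wendy, Uma, Amir, Eve


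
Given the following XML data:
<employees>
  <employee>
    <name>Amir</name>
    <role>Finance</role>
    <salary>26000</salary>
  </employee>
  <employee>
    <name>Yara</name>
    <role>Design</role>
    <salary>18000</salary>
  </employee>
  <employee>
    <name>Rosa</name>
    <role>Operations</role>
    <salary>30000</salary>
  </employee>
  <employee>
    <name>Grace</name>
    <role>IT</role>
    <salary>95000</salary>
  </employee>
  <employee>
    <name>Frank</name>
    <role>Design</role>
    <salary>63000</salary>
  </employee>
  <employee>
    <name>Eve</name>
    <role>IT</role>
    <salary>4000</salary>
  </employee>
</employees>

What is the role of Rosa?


Searching for <employee> with <name>Rosa</name>
Found at position 3
<role>Operations</role>

ANSWER: Operations


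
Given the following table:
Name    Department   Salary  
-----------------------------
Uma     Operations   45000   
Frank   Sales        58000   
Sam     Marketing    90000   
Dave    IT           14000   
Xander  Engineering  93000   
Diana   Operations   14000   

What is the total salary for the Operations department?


Operations department members:
  Uma: 45000
  Diana: 14000
Total = 45000 + 14000 = 59000

ANSWER: 59000


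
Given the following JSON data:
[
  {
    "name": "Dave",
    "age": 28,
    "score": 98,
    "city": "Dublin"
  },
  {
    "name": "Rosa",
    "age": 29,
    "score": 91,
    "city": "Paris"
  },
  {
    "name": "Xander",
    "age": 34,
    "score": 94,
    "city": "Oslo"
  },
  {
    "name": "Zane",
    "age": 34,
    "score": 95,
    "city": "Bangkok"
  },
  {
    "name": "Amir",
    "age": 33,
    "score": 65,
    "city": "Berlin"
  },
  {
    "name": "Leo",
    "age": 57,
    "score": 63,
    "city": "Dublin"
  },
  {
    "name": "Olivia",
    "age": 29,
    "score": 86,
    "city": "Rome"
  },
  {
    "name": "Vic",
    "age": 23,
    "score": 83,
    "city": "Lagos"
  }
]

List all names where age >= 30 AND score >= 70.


Checking both conditions:
  Dave (age=28, score=98) -> no
  Rosa (age=29, score=91) -> no
  Xander (age=34, score=94) -> YES
  Zane (age=34, score=95) -> YES
  Amir (age=33, score=65) -> no
  Leo (age=57, score=63) -> no
  Olivia (age=29, score=86) -> no
  Vic (age=23, score=83) -> no


ANSWER: Xander, Zane


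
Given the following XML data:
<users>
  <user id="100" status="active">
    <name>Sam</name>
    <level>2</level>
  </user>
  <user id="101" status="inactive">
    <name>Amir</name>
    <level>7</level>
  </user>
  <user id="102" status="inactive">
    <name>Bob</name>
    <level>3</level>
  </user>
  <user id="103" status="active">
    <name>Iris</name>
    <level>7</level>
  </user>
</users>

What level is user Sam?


Finding user: Sam
<level>2</level>

ANSWER: 2


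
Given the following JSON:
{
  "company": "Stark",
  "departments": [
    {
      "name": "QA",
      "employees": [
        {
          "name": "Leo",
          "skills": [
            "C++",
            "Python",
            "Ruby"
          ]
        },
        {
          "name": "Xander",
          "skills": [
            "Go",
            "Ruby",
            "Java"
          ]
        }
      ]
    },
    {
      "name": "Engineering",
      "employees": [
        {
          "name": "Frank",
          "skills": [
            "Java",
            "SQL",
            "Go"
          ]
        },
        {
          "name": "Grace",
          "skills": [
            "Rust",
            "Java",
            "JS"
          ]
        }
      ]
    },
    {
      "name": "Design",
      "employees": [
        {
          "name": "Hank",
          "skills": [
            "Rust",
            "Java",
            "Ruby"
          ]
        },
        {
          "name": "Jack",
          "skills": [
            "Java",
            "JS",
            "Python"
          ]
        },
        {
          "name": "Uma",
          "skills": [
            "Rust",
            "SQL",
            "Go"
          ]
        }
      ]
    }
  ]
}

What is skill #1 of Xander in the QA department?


Path: departments[0].employees[1].skills[0]
Value: Go

ANSWER: Go


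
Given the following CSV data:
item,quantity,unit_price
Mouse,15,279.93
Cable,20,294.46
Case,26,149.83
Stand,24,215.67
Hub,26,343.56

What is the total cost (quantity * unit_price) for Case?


Row: Case
quantity = 26
unit_price = 149.83
total = 26 * 149.83 = 3895.58

ANSWER: 3895.58


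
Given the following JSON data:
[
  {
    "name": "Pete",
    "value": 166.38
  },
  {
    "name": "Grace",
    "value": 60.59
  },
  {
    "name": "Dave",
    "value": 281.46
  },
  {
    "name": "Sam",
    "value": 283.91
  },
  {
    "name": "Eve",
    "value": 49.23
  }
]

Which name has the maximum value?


Comparing values:
  Pete: 166.38
  Grace: 60.59
  Dave: 281.46
  Sam: 283.91
  Eve: 49.23
Maximum: Sam (283.91)

ANSWER: Sam


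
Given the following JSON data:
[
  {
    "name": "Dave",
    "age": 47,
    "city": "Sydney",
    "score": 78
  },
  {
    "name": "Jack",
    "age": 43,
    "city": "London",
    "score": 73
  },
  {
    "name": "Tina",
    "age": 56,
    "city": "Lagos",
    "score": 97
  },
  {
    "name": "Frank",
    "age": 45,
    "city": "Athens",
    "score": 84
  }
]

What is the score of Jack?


Looking up record where name = Jack
Record index: 1
Field 'score' = 73

ANSWER: 73


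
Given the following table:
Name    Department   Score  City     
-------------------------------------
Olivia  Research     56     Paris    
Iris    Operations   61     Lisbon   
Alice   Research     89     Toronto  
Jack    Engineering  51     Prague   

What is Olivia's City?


Row 1: Olivia
City = Paris

ANSWER: Paris
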